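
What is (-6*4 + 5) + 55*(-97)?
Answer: -5354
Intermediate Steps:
(-6*4 + 5) + 55*(-97) = (-24 + 5) - 5335 = -19 - 5335 = -5354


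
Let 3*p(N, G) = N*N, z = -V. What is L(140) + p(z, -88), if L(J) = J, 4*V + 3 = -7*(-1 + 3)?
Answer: 7009/48 ≈ 146.02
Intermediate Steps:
V = -17/4 (V = -3/4 + (-7*(-1 + 3))/4 = -3/4 + (-7*2)/4 = -3/4 + (1/4)*(-14) = -3/4 - 7/2 = -17/4 ≈ -4.2500)
z = 17/4 (z = -1*(-17/4) = 17/4 ≈ 4.2500)
p(N, G) = N**2/3 (p(N, G) = (N*N)/3 = N**2/3)
L(140) + p(z, -88) = 140 + (17/4)**2/3 = 140 + (1/3)*(289/16) = 140 + 289/48 = 7009/48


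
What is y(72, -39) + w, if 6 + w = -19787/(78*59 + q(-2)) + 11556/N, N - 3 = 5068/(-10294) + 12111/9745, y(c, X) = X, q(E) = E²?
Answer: 6986750619841/2304396892 ≈ 3031.9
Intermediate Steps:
N = 188114032/50157515 (N = 3 + (5068/(-10294) + 12111/9745) = 3 + (5068*(-1/10294) + 12111*(1/9745)) = 3 + (-2534/5147 + 12111/9745) = 3 + 37641487/50157515 = 188114032/50157515 ≈ 3.7505)
w = 7076622098629/2304396892 (w = -6 + (-19787/(78*59 + (-2)²) + 11556/(188114032/50157515)) = -6 + (-19787/(4602 + 4) + 11556*(50157515/188114032)) = -6 + (-19787/4606 + 144905060835/47028508) = -6 + (-19787*1/4606 + 144905060835/47028508) = -6 + (-421/98 + 144905060835/47028508) = -6 + 7090448479981/2304396892 = 7076622098629/2304396892 ≈ 3070.9)
y(72, -39) + w = -39 + 7076622098629/2304396892 = 6986750619841/2304396892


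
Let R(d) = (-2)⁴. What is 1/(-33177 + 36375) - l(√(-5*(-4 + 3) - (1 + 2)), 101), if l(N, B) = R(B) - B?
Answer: 271831/3198 ≈ 85.000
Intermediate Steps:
R(d) = 16
l(N, B) = 16 - B
1/(-33177 + 36375) - l(√(-5*(-4 + 3) - (1 + 2)), 101) = 1/(-33177 + 36375) - (16 - 1*101) = 1/3198 - (16 - 101) = 1/3198 - 1*(-85) = 1/3198 + 85 = 271831/3198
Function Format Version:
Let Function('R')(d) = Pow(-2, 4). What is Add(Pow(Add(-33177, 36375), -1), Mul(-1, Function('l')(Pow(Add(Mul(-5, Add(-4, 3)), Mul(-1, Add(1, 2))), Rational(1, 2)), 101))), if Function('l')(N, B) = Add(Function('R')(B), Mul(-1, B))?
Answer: Rational(271831, 3198) ≈ 85.000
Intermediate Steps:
Function('R')(d) = 16
Function('l')(N, B) = Add(16, Mul(-1, B))
Add(Pow(Add(-33177, 36375), -1), Mul(-1, Function('l')(Pow(Add(Mul(-5, Add(-4, 3)), Mul(-1, Add(1, 2))), Rational(1, 2)), 101))) = Add(Pow(Add(-33177, 36375), -1), Mul(-1, Add(16, Mul(-1, 101)))) = Add(Pow(3198, -1), Mul(-1, Add(16, -101))) = Add(Rational(1, 3198), Mul(-1, -85)) = Add(Rational(1, 3198), 85) = Rational(271831, 3198)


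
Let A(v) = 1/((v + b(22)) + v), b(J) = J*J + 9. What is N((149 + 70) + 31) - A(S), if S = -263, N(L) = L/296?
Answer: 4273/4884 ≈ 0.87490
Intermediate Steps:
b(J) = 9 + J² (b(J) = J² + 9 = 9 + J²)
N(L) = L/296 (N(L) = L*(1/296) = L/296)
A(v) = 1/(493 + 2*v) (A(v) = 1/((v + (9 + 22²)) + v) = 1/((v + (9 + 484)) + v) = 1/((v + 493) + v) = 1/((493 + v) + v) = 1/(493 + 2*v))
N((149 + 70) + 31) - A(S) = ((149 + 70) + 31)/296 - 1/(493 + 2*(-263)) = (219 + 31)/296 - 1/(493 - 526) = (1/296)*250 - 1/(-33) = 125/148 - 1*(-1/33) = 125/148 + 1/33 = 4273/4884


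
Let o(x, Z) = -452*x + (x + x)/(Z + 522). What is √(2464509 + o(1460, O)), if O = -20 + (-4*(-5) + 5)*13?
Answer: 17*√4270633789/827 ≈ 1343.4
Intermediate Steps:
O = 305 (O = -20 + (20 + 5)*13 = -20 + 25*13 = -20 + 325 = 305)
o(x, Z) = -452*x + 2*x/(522 + Z) (o(x, Z) = -452*x + (2*x)/(522 + Z) = -452*x + 2*x/(522 + Z))
√(2464509 + o(1460, O)) = √(2464509 - 2*1460*(117971 + 226*305)/(522 + 305)) = √(2464509 - 2*1460*(117971 + 68930)/827) = √(2464509 - 2*1460*1/827*186901) = √(2464509 - 545750920/827) = √(1492398023/827) = 17*√4270633789/827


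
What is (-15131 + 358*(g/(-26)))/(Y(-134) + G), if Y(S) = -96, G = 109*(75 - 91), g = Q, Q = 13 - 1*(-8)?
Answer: 100231/11960 ≈ 8.3805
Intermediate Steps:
Q = 21 (Q = 13 + 8 = 21)
g = 21
G = -1744 (G = 109*(-16) = -1744)
(-15131 + 358*(g/(-26)))/(Y(-134) + G) = (-15131 + 358*(21/(-26)))/(-96 - 1744) = (-15131 + 358*(21*(-1/26)))/(-1840) = (-15131 + 358*(-21/26))*(-1/1840) = (-15131 - 3759/13)*(-1/1840) = -200462/13*(-1/1840) = 100231/11960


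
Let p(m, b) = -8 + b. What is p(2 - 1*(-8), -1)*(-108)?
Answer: 972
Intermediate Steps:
p(2 - 1*(-8), -1)*(-108) = (-8 - 1)*(-108) = -9*(-108) = 972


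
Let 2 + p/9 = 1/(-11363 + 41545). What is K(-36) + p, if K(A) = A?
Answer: -1629819/30182 ≈ -54.000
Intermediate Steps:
p = -543267/30182 (p = -18 + 9/(-11363 + 41545) = -18 + 9/30182 = -543267/30182 ≈ -18.000)
K(-36) + p = -36 - 543267/30182 = -1629819/30182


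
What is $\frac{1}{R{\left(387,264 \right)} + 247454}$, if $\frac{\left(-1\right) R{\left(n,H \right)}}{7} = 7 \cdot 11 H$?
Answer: $\frac{1}{105158} \approx 9.5095 \cdot 10^{-6}$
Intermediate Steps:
$R{\left(n,H \right)} = - 539 H$ ($R{\left(n,H \right)} = - 7 \cdot 7 \cdot 11 H = - 7 \cdot 77 H = - 539 H$)
$\frac{1}{R{\left(387,264 \right)} + 247454} = \frac{1}{\left(-539\right) 264 + 247454} = \frac{1}{-142296 + 247454} = \frac{1}{105158}$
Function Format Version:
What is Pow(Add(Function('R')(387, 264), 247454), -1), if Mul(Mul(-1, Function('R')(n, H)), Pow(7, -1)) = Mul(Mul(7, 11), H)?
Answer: Rational(1, 105158) ≈ 9.5095e-6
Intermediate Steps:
Function('R')(n, H) = Mul(-539, H) (Function('R')(n, H) = Mul(-7, Mul(Mul(7, 11), H)) = Mul(-7, Mul(77, H)) = Mul(-539, H))
Pow(Add(Function('R')(387, 264), 247454), -1) = Pow(Add(Mul(-539, 264), 247454), -1) = Pow(Add(-142296, 247454), -1) = Pow(105158, -1) = Rational(1, 105158)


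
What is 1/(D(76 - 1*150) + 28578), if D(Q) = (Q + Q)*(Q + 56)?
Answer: 1/31242 ≈ 3.2008e-5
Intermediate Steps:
D(Q) = 2*Q*(56 + Q) (D(Q) = (2*Q)*(56 + Q) = 2*Q*(56 + Q))
1/(D(76 - 1*150) + 28578) = 1/(2*(76 - 1*150)*(56 + (76 - 1*150)) + 28578) = 1/(2*(76 - 150)*(56 + (76 - 150)) + 28578) = 1/(2*(-74)*(56 - 74) + 28578) = 1/(2*(-74)*(-18) + 28578) = 1/(2664 + 28578) = 1/31242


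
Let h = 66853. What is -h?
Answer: -66853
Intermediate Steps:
-h = -1*66853 = -66853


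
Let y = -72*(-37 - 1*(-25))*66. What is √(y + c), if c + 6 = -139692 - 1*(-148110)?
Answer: 2*√16359 ≈ 255.80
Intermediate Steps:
c = 8412 (c = -6 + (-139692 - 1*(-148110)) = -6 + (-139692 + 148110) = -6 + 8418 = 8412)
y = 57024 (y = -72*(-37 + 25)*66 = -72*(-12)*66 = 864*66 = 57024)
√(y + c) = √(57024 + 8412) = √65436 = 2*√16359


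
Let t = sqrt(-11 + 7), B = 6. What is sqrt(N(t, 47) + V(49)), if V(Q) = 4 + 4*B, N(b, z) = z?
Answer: 5*sqrt(3) ≈ 8.6602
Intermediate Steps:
t = 2*I (t = sqrt(-4) = 2*I ≈ 2.0*I)
V(Q) = 28 (V(Q) = 4 + 4*6 = 4 + 24 = 28)
sqrt(N(t, 47) + V(49)) = sqrt(47 + 28) = sqrt(75) = 5*sqrt(3)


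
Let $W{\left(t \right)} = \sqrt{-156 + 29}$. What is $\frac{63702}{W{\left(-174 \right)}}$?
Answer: $- \frac{63702 i \sqrt{127}}{127} \approx - 5652.6 i$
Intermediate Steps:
$W{\left(t \right)} = i \sqrt{127}$ ($W{\left(t \right)} = \sqrt{-127} = i \sqrt{127}$)
$\frac{63702}{W{\left(-174 \right)}} = \frac{63702}{i \sqrt{127}} = 63702 \left(- \frac{i \sqrt{127}}{127}\right) = - \frac{63702 i \sqrt{127}}{127}$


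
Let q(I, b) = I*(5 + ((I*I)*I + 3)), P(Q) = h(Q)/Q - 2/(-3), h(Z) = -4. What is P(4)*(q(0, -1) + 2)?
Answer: -⅔ ≈ -0.66667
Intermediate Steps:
P(Q) = ⅔ - 4/Q (P(Q) = -4/Q - 2/(-3) = -4/Q - 2*(-⅓) = -4/Q + ⅔ = ⅔ - 4/Q)
q(I, b) = I*(8 + I³) (q(I, b) = I*(5 + (I²*I + 3)) = I*(5 + (I³ + 3)) = I*(5 + (3 + I³)) = I*(8 + I³))
P(4)*(q(0, -1) + 2) = (⅔ - 4/4)*(0*(8 + 0³) + 2) = (⅔ - 4*¼)*(0*(8 + 0) + 2) = (⅔ - 1)*(0*8 + 2) = -(0 + 2)/3 = -⅓*2 = -⅔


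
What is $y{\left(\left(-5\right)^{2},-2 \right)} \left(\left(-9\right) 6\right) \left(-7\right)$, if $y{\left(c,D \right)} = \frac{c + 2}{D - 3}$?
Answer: $- \frac{10206}{5} \approx -2041.2$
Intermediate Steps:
$y{\left(c,D \right)} = \frac{2 + c}{-3 + D}$
$y{\left(\left(-5\right)^{2},-2 \right)} \left(\left(-9\right) 6\right) \left(-7\right) = \frac{2 + \left(-5\right)^{2}}{-3 - 2} \left(\left(-9\right) 6\right) \left(-7\right) = \frac{2 + 25}{-5} \left(-54\right) \left(-7\right) = \left(- \frac{1}{5}\right) 27 \left(-54\right) \left(-7\right) = \left(- \frac{27}{5}\right) \left(-54\right) \left(-7\right) = \frac{1458}{5} \left(-7\right) = - \frac{10206}{5}$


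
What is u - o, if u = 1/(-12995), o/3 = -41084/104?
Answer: 400414909/337870 ≈ 1185.1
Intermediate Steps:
o = -30813/26 (o = 3*(-41084/104) = 3*(-41084*1/104) = 3*(-10271/26) = -30813/26 ≈ -1185.1)
u = -1/12995 ≈ -7.6953e-5
u - o = -1/12995 - 1*(-30813/26) = -1/12995 + 30813/26 = 400414909/337870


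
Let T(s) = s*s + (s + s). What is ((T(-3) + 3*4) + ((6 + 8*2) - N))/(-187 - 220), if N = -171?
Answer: -208/407 ≈ -0.51106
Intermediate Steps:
T(s) = s² + 2*s
((T(-3) + 3*4) + ((6 + 8*2) - N))/(-187 - 220) = ((-3*(2 - 3) + 3*4) + ((6 + 8*2) - 1*(-171)))/(-187 - 220) = ((-3*(-1) + 12) + ((6 + 16) + 171))/(-407) = ((3 + 12) + (22 + 171))*(-1/407) = (15 + 193)*(-1/407) = 208*(-1/407) = -208/407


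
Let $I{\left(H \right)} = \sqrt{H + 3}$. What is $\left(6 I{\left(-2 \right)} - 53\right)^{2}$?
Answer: $2209$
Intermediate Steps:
$I{\left(H \right)} = \sqrt{3 + H}$
$\left(6 I{\left(-2 \right)} - 53\right)^{2} = \left(6 \sqrt{3 - 2} - 53\right)^{2} = \left(6 \sqrt{1} - 53\right)^{2} = \left(6 \cdot 1 - 53\right)^{2} = \left(6 - 53\right)^{2} = \left(-47\right)^{2} = 2209$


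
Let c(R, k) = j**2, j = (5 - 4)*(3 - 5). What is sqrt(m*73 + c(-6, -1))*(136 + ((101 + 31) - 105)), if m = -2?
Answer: 163*I*sqrt(142) ≈ 1942.4*I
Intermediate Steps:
j = -2 (j = 1*(-2) = -2)
c(R, k) = 4 (c(R, k) = (-2)**2 = 4)
sqrt(m*73 + c(-6, -1))*(136 + ((101 + 31) - 105)) = sqrt(-2*73 + 4)*(136 + ((101 + 31) - 105)) = sqrt(-146 + 4)*(136 + (132 - 105)) = sqrt(-142)*(136 + 27) = (I*sqrt(142))*163 = 163*I*sqrt(142)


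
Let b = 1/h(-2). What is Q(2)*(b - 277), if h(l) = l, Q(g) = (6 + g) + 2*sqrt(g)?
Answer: -2220 - 555*sqrt(2) ≈ -3004.9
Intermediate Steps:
Q(g) = 6 + g + 2*sqrt(g)
b = -1/2 (b = 1/(-2) = -1/2 ≈ -0.50000)
Q(2)*(b - 277) = (6 + 2 + 2*sqrt(2))*(-1/2 - 277) = (8 + 2*sqrt(2))*(-555/2) = -2220 - 555*sqrt(2)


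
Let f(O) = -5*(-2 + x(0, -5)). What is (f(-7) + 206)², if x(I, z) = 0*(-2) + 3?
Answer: 40401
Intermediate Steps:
x(I, z) = 3 (x(I, z) = 0 + 3 = 3)
f(O) = -5 (f(O) = -5*(-2 + 3) = -5*1 = -5)
(f(-7) + 206)² = (-5 + 206)² = 201² = 40401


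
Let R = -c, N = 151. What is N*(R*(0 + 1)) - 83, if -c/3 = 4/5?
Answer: 1397/5 ≈ 279.40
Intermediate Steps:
c = -12/5 ≈ -2.4000
R = 12/5 (R = -1*(-12/5) = 12/5 ≈ 2.4000)
N*(R*(0 + 1)) - 83 = 151*(12*(0 + 1)/5) - 83 = 151*((12/5)*1) - 83 = 151*(12/5) - 83 = 1812/5 - 83 = 1397/5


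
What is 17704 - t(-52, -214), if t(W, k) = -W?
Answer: 17652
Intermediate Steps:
17704 - t(-52, -214) = 17704 - (-1)*(-52) = 17704 - 1*52 = 17704 - 52 = 17652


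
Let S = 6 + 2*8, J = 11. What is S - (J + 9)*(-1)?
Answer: 42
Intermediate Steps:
S = 22 (S = 6 + 16 = 22)
S - (J + 9)*(-1) = 22 - (11 + 9)*(-1) = 22 - 20*(-1) = 22 - 1*(-20) = 22 + 20 = 42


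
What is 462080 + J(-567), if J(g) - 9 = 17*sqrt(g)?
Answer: 462089 + 153*I*sqrt(7) ≈ 4.6209e+5 + 404.8*I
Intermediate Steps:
J(g) = 9 + 17*sqrt(g)
462080 + J(-567) = 462080 + (9 + 17*sqrt(-567)) = 462080 + (9 + 17*(9*I*sqrt(7))) = 462080 + (9 + 153*I*sqrt(7)) = 462089 + 153*I*sqrt(7)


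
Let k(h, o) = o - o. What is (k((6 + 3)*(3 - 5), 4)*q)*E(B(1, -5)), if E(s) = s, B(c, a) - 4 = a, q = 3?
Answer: 0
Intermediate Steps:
k(h, o) = 0
B(c, a) = 4 + a
(k((6 + 3)*(3 - 5), 4)*q)*E(B(1, -5)) = (0*3)*(4 - 5) = 0*(-1) = 0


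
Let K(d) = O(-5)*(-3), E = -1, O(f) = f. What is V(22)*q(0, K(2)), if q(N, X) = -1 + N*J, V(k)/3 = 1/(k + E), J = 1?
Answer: -⅐ ≈ -0.14286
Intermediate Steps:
K(d) = 15 (K(d) = -5*(-3) = 15)
V(k) = 3/(-1 + k) (V(k) = 3/(k - 1) = 3/(-1 + k))
q(N, X) = -1 + N (q(N, X) = -1 + N*1 = -1 + N)
V(22)*q(0, K(2)) = (3/(-1 + 22))*(-1 + 0) = (3/21)*(-1) = (3*(1/21))*(-1) = (⅐)*(-1) = -⅐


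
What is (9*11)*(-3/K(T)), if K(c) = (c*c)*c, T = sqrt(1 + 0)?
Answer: -297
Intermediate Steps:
T = 1 (T = sqrt(1) = 1)
K(c) = c**3 (K(c) = c**2*c = c**3)
(9*11)*(-3/K(T)) = (9*11)*(-3/(1**3)) = 99*(-3/1) = 99*(-3*1) = 99*(-3) = -297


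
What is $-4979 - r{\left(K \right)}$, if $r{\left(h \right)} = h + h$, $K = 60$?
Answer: $-5099$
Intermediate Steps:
$r{\left(h \right)} = 2 h$
$-4979 - r{\left(K \right)} = -4979 - 2 \cdot 60 = -4979 - 120 = -5099$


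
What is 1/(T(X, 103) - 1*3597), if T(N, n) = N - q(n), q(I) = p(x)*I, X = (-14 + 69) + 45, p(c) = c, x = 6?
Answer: -1/4115 ≈ -0.00024301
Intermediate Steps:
X = 100 (X = 55 + 45 = 100)
q(I) = 6*I
T(N, n) = N - 6*n
1/(T(X, 103) - 1*3597) = 1/((100 - 6*103) - 1*3597) = 1/((100 - 618) - 3597) = 1/(-518 - 3597) = 1/(-4115) = -1/4115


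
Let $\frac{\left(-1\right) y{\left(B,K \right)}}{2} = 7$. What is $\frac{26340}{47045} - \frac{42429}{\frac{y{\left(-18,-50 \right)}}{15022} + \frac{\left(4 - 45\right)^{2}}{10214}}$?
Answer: $- \frac{1458410047113670}{5625010697} \approx -2.5927 \cdot 10^{5}$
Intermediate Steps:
$y{\left(B,K \right)} = -14$ ($y{\left(B,K \right)} = \left(-2\right) 7 = -14$)
$\frac{26340}{47045} - \frac{42429}{\frac{y{\left(-18,-50 \right)}}{15022} + \frac{\left(4 - 45\right)^{2}}{10214}} = \frac{26340}{47045} - \frac{42429}{- \frac{14}{15022} + \frac{\left(4 - 45\right)^{2}}{10214}} = 26340 \cdot \frac{1}{47045} - \frac{42429}{\left(-14\right) \frac{1}{15022} + \left(-41\right)^{2} \cdot \frac{1}{10214}} = \frac{5268}{9409} - \frac{42429}{- \frac{1}{1073} + 1681 \cdot \frac{1}{10214}} = \frac{5268}{9409} - \frac{42429}{- \frac{1}{1073} + \frac{1681}{10214}} = \frac{5268}{9409} - \frac{42429}{\frac{1793499}{10959622}} = \frac{5268}{9409} - \frac{155001933946}{597833} = - \frac{1458410047113670}{5625010697}$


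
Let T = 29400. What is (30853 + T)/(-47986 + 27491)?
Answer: -60253/20495 ≈ -2.9399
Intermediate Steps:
(30853 + T)/(-47986 + 27491) = (30853 + 29400)/(-47986 + 27491) = 60253/(-20495) = 60253*(-1/20495) = -60253/20495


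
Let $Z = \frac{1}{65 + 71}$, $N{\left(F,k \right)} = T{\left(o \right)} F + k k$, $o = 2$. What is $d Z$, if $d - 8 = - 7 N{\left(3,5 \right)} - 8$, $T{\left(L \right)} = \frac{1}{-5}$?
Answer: $- \frac{427}{340} \approx -1.2559$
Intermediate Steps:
$T{\left(L \right)} = - \frac{1}{5}$
$N{\left(F,k \right)} = k^{2} - \frac{F}{5}$ ($N{\left(F,k \right)} = - \frac{F}{5} + k k = - \frac{F}{5} + k^{2} = k^{2} - \frac{F}{5}$)
$d = - \frac{854}{5}$ ($d = 8 - \left(8 + 7 \left(5^{2} - \frac{3}{5}\right)\right) = 8 - \left(8 + 7 \left(25 - \frac{3}{5}\right)\right) = 8 - \frac{894}{5} = - \frac{854}{5} \approx -170.8$)
$Z = \frac{1}{136} \approx 0.0073529$
$d Z = \left(- \frac{854}{5}\right) \frac{1}{136} = - \frac{427}{340}$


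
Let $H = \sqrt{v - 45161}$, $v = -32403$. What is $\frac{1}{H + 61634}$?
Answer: $\frac{30817}{1899413760} - \frac{i \sqrt{19391}}{1899413760} \approx 1.6224 \cdot 10^{-5} - 7.3313 \cdot 10^{-8} i$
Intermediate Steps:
$H = 2 i \sqrt{19391}$ ($H = \sqrt{-32403 - 45161} = \sqrt{-77564} = 2 i \sqrt{19391} \approx 278.5 i$)
$\frac{1}{H + 61634} = \frac{1}{2 i \sqrt{19391} + 61634} = \frac{1}{61634 + 2 i \sqrt{19391}}$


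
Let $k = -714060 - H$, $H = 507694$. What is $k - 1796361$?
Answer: $-3018115$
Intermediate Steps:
$k = -1221754$ ($k = -714060 - 507694 = -1221754$)
$k - 1796361 = -1221754 - 1796361 = -3018115$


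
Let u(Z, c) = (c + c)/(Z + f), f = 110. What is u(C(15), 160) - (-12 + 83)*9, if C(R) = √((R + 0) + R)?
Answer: -767753/1207 - 32*√30/1207 ≈ -636.23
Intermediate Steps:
C(R) = √2*√R (C(R) = √(R + R) = √(2*R) = √2*√R)
u(Z, c) = 2*c/(110 + Z) (u(Z, c) = (c + c)/(Z + 110) = (2*c)/(110 + Z) = 2*c/(110 + Z))
u(C(15), 160) - (-12 + 83)*9 = 2*160/(110 + √2*√15) - (-12 + 83)*9 = 2*160/(110 + √30) - 71*9 = 320/(110 + √30) - 1*639 = 320/(110 + √30) - 639 = -639 + 320/(110 + √30)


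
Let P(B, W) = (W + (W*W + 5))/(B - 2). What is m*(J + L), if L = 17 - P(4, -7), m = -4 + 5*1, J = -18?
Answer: -49/2 ≈ -24.500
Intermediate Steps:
m = 1 (m = -4 + 5 = 1)
P(B, W) = (5 + W + W²)/(-2 + B) (P(B, W) = (W + (W² + 5))/(-2 + B) = (W + (5 + W²))/(-2 + B) = (5 + W + W²)/(-2 + B))
L = -13/2 (L = 17 - (5 - 7 + (-7)²)/(-2 + 4) = 17 - (5 - 7 + 49)/2 = 17 - 47/2 = -13/2 ≈ -6.5000)
m*(J + L) = 1*(-18 - 13/2) = 1*(-49/2) = -49/2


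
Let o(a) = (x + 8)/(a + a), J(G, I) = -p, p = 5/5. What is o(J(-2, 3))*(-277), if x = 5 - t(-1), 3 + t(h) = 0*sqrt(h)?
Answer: 2216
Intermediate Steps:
t(h) = -3 (t(h) = -3 + 0*sqrt(h) = -3 + 0 = -3)
x = 8 (x = 5 - 1*(-3) = 5 + 3 = 8)
p = 1 (p = 5*(1/5) = 1)
J(G, I) = -1 (J(G, I) = -1*1 = -1)
o(a) = 8/a (o(a) = (8 + 8)/(a + a) = 16/((2*a)) = 16*(1/(2*a)) = 8/a)
o(J(-2, 3))*(-277) = (8/(-1))*(-277) = (8*(-1))*(-277) = -8*(-277) = 2216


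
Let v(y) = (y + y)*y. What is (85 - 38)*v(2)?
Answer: 376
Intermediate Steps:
v(y) = 2*y² (v(y) = (2*y)*y = 2*y²)
(85 - 38)*v(2) = (85 - 38)*(2*2²) = 47*(2*4) = 47*8 = 376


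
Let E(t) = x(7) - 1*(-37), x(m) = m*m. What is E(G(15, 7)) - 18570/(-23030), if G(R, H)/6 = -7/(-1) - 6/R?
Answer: 199915/2303 ≈ 86.806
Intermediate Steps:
x(m) = m²
G(R, H) = 42 - 36/R (G(R, H) = 6*(-7/(-1) - 6/R) = 6*(-7*(-1) - 6/R) = 6*(7 - 6/R) = 42 - 36/R)
E(t) = 86 (E(t) = 7² - 1*(-37) = 49 + 37 = 86)
E(G(15, 7)) - 18570/(-23030) = 86 - 18570/(-23030) = 86 - 18570*(-1/23030) = 86 + 1857/2303 = 199915/2303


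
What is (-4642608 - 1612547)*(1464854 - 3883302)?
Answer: 15127767099440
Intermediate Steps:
(-4642608 - 1612547)*(1464854 - 3883302) = -6255155*(-2418448) = 15127767099440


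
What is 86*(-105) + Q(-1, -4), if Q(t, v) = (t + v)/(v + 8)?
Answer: -36125/4 ≈ -9031.3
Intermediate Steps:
Q(t, v) = (t + v)/(8 + v)
86*(-105) + Q(-1, -4) = 86*(-105) + (-1 - 4)/(8 - 4) = -9030 - 5/4 = -36125/4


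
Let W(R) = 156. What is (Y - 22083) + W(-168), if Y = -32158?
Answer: -54085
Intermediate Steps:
(Y - 22083) + W(-168) = (-32158 - 22083) + 156 = -54241 + 156 = -54085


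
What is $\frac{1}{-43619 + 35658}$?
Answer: $- \frac{1}{7961} \approx -0.00012561$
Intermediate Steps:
$\frac{1}{-43619 + 35658} = \frac{1}{-7961} = - \frac{1}{7961}$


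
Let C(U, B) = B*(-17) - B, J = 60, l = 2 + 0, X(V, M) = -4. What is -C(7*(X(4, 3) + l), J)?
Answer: 1080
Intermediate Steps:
l = 2
C(U, B) = -18*B (C(U, B) = -17*B - B = -18*B)
-C(7*(X(4, 3) + l), J) = -(-18)*60 = -1*(-1080) = 1080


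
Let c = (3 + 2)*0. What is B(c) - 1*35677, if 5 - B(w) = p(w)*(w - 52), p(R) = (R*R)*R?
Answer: -35672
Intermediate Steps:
p(R) = R³ (p(R) = R²*R = R³)
c = 0 (c = 5*0 = 0)
B(w) = 5 - w³*(-52 + w) (B(w) = 5 - w³*(w - 52) = 5 - w³*(-52 + w))
B(c) - 1*35677 = (5 - 1*0⁴ + 52*0³) - 1*35677 = (5 - 1*0 + 52*0) - 35677 = (5 + 0 + 0) - 35677 = 5 - 35677 = -35672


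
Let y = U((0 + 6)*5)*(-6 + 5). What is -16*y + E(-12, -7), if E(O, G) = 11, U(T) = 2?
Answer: 43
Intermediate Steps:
y = -2 (y = 2*(-6 + 5) = 2*(-1) = -2)
-16*y + E(-12, -7) = -16*(-2) + 11 = 32 + 11 = 43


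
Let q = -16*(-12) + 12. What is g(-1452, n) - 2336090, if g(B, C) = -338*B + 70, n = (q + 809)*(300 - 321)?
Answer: -1845244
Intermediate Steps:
q = 204 (q = 192 + 12 = 204)
n = -21273 (n = (204 + 809)*(300 - 321) = 1013*(-21) = -21273)
g(B, C) = 70 - 338*B
g(-1452, n) - 2336090 = (70 - 338*(-1452)) - 2336090 = (70 + 490776) - 2336090 = 490846 - 2336090 = -1845244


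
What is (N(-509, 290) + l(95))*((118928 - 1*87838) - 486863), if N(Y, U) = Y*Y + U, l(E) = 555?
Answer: -118467252798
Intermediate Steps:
N(Y, U) = U + Y**2 (N(Y, U) = Y**2 + U = U + Y**2)
(N(-509, 290) + l(95))*((118928 - 1*87838) - 486863) = ((290 + (-509)**2) + 555)*((118928 - 1*87838) - 486863) = ((290 + 259081) + 555)*((118928 - 87838) - 486863) = (259371 + 555)*(31090 - 486863) = 259926*(-455773) = -118467252798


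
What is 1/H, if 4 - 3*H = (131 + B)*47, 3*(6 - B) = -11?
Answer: -9/19822 ≈ -0.00045404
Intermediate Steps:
B = 29/3 (B = 6 - 1/3*(-11) = 6 + 11/3 = 29/3 ≈ 9.6667)
H = -19822/9 (H = 4/3 - (131 + 29/3)*47/3 = 4/3 - 422*47/9 = 4/3 - 1/3*19834/3 = 4/3 - 19834/9 = -19822/9 ≈ -2202.4)
1/H = 1/(-19822/9) = -9/19822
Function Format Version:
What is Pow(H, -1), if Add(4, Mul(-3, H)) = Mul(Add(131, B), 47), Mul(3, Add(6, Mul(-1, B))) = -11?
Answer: Rational(-9, 19822) ≈ -0.00045404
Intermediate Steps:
B = Rational(29, 3) (B = Add(6, Mul(Rational(-1, 3), -11)) = Add(6, Rational(11, 3)) = Rational(29, 3) ≈ 9.6667)
H = Rational(-19822, 9) (H = Add(Rational(4, 3), Mul(Rational(-1, 3), Mul(Add(131, Rational(29, 3)), 47))) = Add(Rational(4, 3), Mul(Rational(-1, 3), Mul(Rational(422, 3), 47))) = Add(Rational(4, 3), Mul(Rational(-1, 3), Rational(19834, 3))) = Add(Rational(4, 3), Rational(-19834, 9)) = Rational(-19822, 9) ≈ -2202.4)
Pow(H, -1) = Pow(Rational(-19822, 9), -1) = Rational(-9, 19822)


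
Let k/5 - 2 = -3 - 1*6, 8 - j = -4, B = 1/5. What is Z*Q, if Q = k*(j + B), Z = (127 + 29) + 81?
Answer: -101199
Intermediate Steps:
B = 1/5 ≈ 0.20000
Z = 237 (Z = 156 + 81 = 237)
j = 12 (j = 8 - 1*(-4) = 8 + 4 = 12)
k = -35 (k = 10 + 5*(-3 - 1*6) = 10 + 5*(-3 - 6) = 10 + 5*(-9) = 10 - 45 = -35)
Q = -427 (Q = -35*(12 + 1/5) = -35*61/5 = -427)
Z*Q = 237*(-427) = -101199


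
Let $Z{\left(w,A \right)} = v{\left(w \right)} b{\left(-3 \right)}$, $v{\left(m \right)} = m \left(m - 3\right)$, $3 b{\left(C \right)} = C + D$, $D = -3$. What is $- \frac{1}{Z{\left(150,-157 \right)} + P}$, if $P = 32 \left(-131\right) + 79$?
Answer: $\frac{1}{48213} \approx 2.0741 \cdot 10^{-5}$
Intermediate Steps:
$b{\left(C \right)} = -1 + \frac{C}{3}$ ($b{\left(C \right)} = \frac{C - 3}{3} = \frac{-3 + C}{3} = -1 + \frac{C}{3}$)
$v{\left(m \right)} = m \left(-3 + m\right)$
$P = -4113$ ($P = -4192 + 79 = -4113$)
$Z{\left(w,A \right)} = - 2 w \left(-3 + w\right)$ ($Z{\left(w,A \right)} = w \left(-3 + w\right) \left(-1 + \frac{1}{3} \left(-3\right)\right) = w \left(-3 + w\right) \left(-1 - 1\right) = w \left(-3 + w\right) \left(-2\right) = - 2 w \left(-3 + w\right)$)
$- \frac{1}{Z{\left(150,-157 \right)} + P} = - \frac{1}{2 \cdot 150 \left(3 - 150\right) - 4113} = - \frac{1}{2 \cdot 150 \left(-147\right) - 4113} = - \frac{1}{-44100 - 4113} = - \frac{1}{-48213} = \left(-1\right) \left(- \frac{1}{48213}\right) = \frac{1}{48213}$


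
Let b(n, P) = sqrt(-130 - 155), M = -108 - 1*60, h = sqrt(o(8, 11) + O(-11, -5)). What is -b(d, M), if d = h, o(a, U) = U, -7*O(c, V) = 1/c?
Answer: -I*sqrt(285) ≈ -16.882*I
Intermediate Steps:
O(c, V) = -1/(7*c)
h = 4*sqrt(4081)/77 (h = sqrt(11 - 1/7/(-11)) = sqrt(11 - 1/7*(-1/11)) = sqrt(11 + 1/77) = sqrt(848/77) = 4*sqrt(4081)/77 ≈ 3.3186)
M = -168 (M = -108 - 60 = -168)
d = 4*sqrt(4081)/77 ≈ 3.3186
b(n, P) = I*sqrt(285) (b(n, P) = sqrt(-285) = I*sqrt(285))
-b(d, M) = -I*sqrt(285)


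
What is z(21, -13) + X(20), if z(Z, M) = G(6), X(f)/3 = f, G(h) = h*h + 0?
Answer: 96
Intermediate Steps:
G(h) = h² (G(h) = h² + 0 = h²)
X(f) = 3*f
z(Z, M) = 36 (z(Z, M) = 6² = 36)
z(21, -13) + X(20) = 36 + 3*20 = 36 + 60 = 96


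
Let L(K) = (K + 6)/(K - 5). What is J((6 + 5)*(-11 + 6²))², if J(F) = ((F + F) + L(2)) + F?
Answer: 6086089/9 ≈ 6.7623e+5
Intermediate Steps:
L(K) = (6 + K)/(-5 + K)
J(F) = -8/3 + 3*F (J(F) = ((F + F) + (6 + 2)/(-5 + 2)) + F = (2*F + 8/(-3)) + F = (2*F - ⅓*8) + F = (2*F - 8/3) + F = (-8/3 + 2*F) + F = -8/3 + 3*F)
J((6 + 5)*(-11 + 6²))² = (-8/3 + 3*((6 + 5)*(-11 + 6²)))² = (-8/3 + 3*(11*(-11 + 36)))² = (-8/3 + 3*(11*25))² = (-8/3 + 3*275)² = (-8/3 + 825)² = (2467/3)² = 6086089/9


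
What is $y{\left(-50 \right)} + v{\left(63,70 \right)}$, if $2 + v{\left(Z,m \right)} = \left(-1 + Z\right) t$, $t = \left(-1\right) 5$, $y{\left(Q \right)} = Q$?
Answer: $-362$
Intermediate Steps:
$t = -5$
$v{\left(Z,m \right)} = 3 - 5 Z$ ($v{\left(Z,m \right)} = -2 + \left(-1 + Z\right) \left(-5\right) = -2 - \left(-5 + 5 Z\right) = 3 - 5 Z$)
$y{\left(-50 \right)} + v{\left(63,70 \right)} = -50 + \left(3 - 315\right) = -50 - 312 = -362$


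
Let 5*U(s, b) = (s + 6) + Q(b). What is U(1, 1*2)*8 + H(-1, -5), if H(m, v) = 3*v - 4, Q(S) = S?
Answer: -23/5 ≈ -4.6000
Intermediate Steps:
H(m, v) = -4 + 3*v
U(s, b) = 6/5 + b/5 + s/5 (U(s, b) = ((s + 6) + b)/5 = ((6 + s) + b)/5 = (6 + b + s)/5 = 6/5 + b/5 + s/5)
U(1, 1*2)*8 + H(-1, -5) = (6/5 + (1*2)/5 + (⅕)*1)*8 + (-4 + 3*(-5)) = (6/5 + (⅕)*2 + ⅕)*8 + (-4 - 15) = (6/5 + ⅖ + ⅕)*8 - 19 = (9/5)*8 - 19 = 72/5 - 19 = -23/5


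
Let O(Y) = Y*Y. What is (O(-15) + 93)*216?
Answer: 68688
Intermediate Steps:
O(Y) = Y²
(O(-15) + 93)*216 = ((-15)² + 93)*216 = (225 + 93)*216 = 318*216 = 68688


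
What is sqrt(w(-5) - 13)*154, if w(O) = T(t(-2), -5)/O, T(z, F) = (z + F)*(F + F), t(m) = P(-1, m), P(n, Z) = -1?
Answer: 770*I ≈ 770.0*I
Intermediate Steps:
t(m) = -1
T(z, F) = 2*F*(F + z) (T(z, F) = (F + z)*(2*F) = 2*F*(F + z))
w(O) = 60/O (w(O) = (2*(-5)*(-5 - 1))/O = (2*(-5)*(-6))/O = 60/O)
sqrt(w(-5) - 13)*154 = sqrt(60/(-5) - 13)*154 = sqrt(60*(-1/5) - 13)*154 = sqrt(-12 - 13)*154 = sqrt(-25)*154 = (5*I)*154 = 770*I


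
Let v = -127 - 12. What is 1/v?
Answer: -1/139 ≈ -0.0071942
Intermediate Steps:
v = -139
1/v = 1/(-139) = -1/139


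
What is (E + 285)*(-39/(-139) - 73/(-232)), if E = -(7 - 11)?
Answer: 5547355/32248 ≈ 172.02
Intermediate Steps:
E = 4 (E = -1*(-4) = 4)
(E + 285)*(-39/(-139) - 73/(-232)) = (4 + 285)*(-39/(-139) - 73/(-232)) = 289*(-39*(-1/139) - 73*(-1/232)) = 289*(39/139 + 73/232) = 289*(19195/32248) = 5547355/32248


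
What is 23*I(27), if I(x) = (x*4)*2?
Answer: 4968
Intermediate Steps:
I(x) = 8*x (I(x) = (4*x)*2 = 8*x)
23*I(27) = 23*(8*27) = 23*216 = 4968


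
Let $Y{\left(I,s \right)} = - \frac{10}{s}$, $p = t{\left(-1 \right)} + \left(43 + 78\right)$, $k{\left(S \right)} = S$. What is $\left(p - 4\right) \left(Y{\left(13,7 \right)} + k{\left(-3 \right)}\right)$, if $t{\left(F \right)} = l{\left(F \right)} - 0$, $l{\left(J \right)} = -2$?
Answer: $- \frac{3565}{7} \approx -509.29$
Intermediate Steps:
$t{\left(F \right)} = -2$ ($t{\left(F \right)} = -2 - 0 = -2 + 0 = -2$)
$p = 119$ ($p = -2 + \left(43 + 78\right) = -2 + 121 = 119$)
$\left(p - 4\right) \left(Y{\left(13,7 \right)} + k{\left(-3 \right)}\right) = \left(119 - 4\right) \left(- \frac{10}{7} - 3\right) = 115 \left(\left(-10\right) \frac{1}{7} - 3\right) = 115 \left(- \frac{10}{7} - 3\right) = 115 \left(- \frac{31}{7}\right) = - \frac{3565}{7}$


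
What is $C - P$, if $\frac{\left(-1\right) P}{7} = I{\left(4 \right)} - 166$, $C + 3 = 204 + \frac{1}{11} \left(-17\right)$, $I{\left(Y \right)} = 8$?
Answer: $- \frac{9972}{11} \approx -906.54$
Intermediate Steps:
$C = \frac{2194}{11}$ ($C = -3 + \left(204 + \frac{1}{11} \left(-17\right)\right) = -3 + \left(204 - \frac{17}{11}\right) = -3 + \frac{2227}{11} = \frac{2194}{11} \approx 199.45$)
$P = 1106$ ($P = - 7 \left(8 - 166\right) = \left(-7\right) \left(-158\right) = 1106$)
$C - P = \frac{2194}{11} - 1106 = - \frac{9972}{11}$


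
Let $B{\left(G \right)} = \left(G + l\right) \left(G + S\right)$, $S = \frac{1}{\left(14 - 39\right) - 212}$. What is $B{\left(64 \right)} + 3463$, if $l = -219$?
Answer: $- \frac{1530154}{237} \approx -6456.3$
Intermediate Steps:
$S = - \frac{1}{237}$ ($S = \frac{1}{\left(14 - 39\right) - 212} = \frac{1}{-25 - 212} = \frac{1}{-237} = - \frac{1}{237} \approx -0.0042194$)
$B{\left(G \right)} = \left(-219 + G\right) \left(- \frac{1}{237} + G\right)$ ($B{\left(G \right)} = \left(G - 219\right) \left(G - \frac{1}{237}\right) = \left(-219 + G\right) \left(- \frac{1}{237} + G\right)$)
$B{\left(64 \right)} + 3463 = \left(\frac{73}{79} + 64^{2} - \frac{3321856}{237}\right) + 3463 = \left(\frac{73}{79} + 4096 - \frac{3321856}{237}\right) + 3463 = - \frac{2350885}{237} + 3463 = - \frac{1530154}{237}$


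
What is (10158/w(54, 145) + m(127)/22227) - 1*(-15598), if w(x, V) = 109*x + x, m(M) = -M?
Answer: 114422427707/7334910 ≈ 15600.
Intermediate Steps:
w(x, V) = 110*x
(10158/w(54, 145) + m(127)/22227) - 1*(-15598) = (10158/((110*54)) - 1*127/22227) - 1*(-15598) = (10158/5940 - 127*1/22227) + 15598 = (10158*(1/5940) - 127/22227) + 15598 = (1693/990 - 127/22227) + 15598 = 12501527/7334910 + 15598 = 114422427707/7334910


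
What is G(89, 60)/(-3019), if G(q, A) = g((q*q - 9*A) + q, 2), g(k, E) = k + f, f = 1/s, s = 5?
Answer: -37351/15095 ≈ -2.4744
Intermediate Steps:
f = ⅕ (f = 1/5 = ⅕ ≈ 0.20000)
g(k, E) = ⅕ + k (g(k, E) = k + ⅕ = ⅕ + k)
G(q, A) = ⅕ + q + q² - 9*A (G(q, A) = ⅕ + ((q*q - 9*A) + q) = ⅕ + ((q² - 9*A) + q) = ⅕ + (q + q² - 9*A) = ⅕ + q + q² - 9*A)
G(89, 60)/(-3019) = (⅕ + 89 + 89² - 9*60)/(-3019) = (⅕ + 89 + 7921 - 540)*(-1/3019) = (37351/5)*(-1/3019) = -37351/15095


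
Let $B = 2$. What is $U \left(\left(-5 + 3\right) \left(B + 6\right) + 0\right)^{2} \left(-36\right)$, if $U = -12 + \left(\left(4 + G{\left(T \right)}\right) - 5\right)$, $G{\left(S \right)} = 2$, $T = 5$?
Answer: $101376$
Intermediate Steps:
$U = -11$ ($U = -12 + \left(\left(4 + 2\right) - 5\right) = -12 + \left(6 - 5\right) = -12 + 1 = -11$)
$U \left(\left(-5 + 3\right) \left(B + 6\right) + 0\right)^{2} \left(-36\right) = - 11 \left(\left(-5 + 3\right) \left(2 + 6\right) + 0\right)^{2} \left(-36\right) = - 11 \left(\left(-2\right) 8 + 0\right)^{2} \left(-36\right) = - 11 \left(-16 + 0\right)^{2} \left(-36\right) = - 11 \left(-16\right)^{2} \left(-36\right) = \left(-11\right) 256 \left(-36\right) = \left(-2816\right) \left(-36\right) = 101376$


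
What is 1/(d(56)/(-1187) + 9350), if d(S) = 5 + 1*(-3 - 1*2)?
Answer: 1/9350 ≈ 0.00010695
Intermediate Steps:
d(S) = 0 (d(S) = 5 + 1*(-3 - 2) = 5 + 1*(-5) = 5 - 5 = 0)
1/(d(56)/(-1187) + 9350) = 1/(0/(-1187) + 9350) = 1/(0*(-1/1187) + 9350) = 1/(0 + 9350) = 1/9350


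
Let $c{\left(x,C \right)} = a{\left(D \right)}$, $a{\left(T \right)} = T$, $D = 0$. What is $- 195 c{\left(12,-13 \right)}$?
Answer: $0$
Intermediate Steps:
$c{\left(x,C \right)} = 0$
$- 195 c{\left(12,-13 \right)} = \left(-195\right) 0 = 0$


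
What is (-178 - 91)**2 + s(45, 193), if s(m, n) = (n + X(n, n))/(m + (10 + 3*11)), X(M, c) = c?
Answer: 3184077/44 ≈ 72365.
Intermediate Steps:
s(m, n) = 2*n/(43 + m) (s(m, n) = (n + n)/(m + (10 + 3*11)) = (2*n)/(m + (10 + 33)) = (2*n)/(m + 43) = (2*n)/(43 + m) = 2*n/(43 + m))
(-178 - 91)**2 + s(45, 193) = (-178 - 91)**2 + 2*193/(43 + 45) = (-269)**2 + 2*193/88 = 72361 + 2*193*(1/88) = 72361 + 193/44 = 3184077/44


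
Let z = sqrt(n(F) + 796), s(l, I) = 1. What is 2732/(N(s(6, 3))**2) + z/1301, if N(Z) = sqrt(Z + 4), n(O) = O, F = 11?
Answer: 2732/5 + sqrt(807)/1301 ≈ 546.42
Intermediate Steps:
N(Z) = sqrt(4 + Z)
z = sqrt(807) (z = sqrt(11 + 796) = sqrt(807) ≈ 28.408)
2732/(N(s(6, 3))**2) + z/1301 = 2732/((sqrt(4 + 1))**2) + sqrt(807)/1301 = 2732/((sqrt(5))**2) + sqrt(807)*(1/1301) = 2732/5 + sqrt(807)/1301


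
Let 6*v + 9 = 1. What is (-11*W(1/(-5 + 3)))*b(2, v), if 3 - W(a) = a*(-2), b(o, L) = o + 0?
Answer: -44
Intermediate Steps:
v = -4/3 (v = -3/2 + (⅙)*1 = -3/2 + ⅙ = -4/3 ≈ -1.3333)
b(o, L) = o
W(a) = 3 + 2*a (W(a) = 3 - a*(-2) = 3 - (-2)*a = 3 + 2*a)
(-11*W(1/(-5 + 3)))*b(2, v) = -11*(3 + 2/(-5 + 3))*2 = -11*(3 + 2/(-2))*2 = -11*(3 + 2*(-½))*2 = -11*(3 - 1)*2 = -11*2*2 = -22*2 = -44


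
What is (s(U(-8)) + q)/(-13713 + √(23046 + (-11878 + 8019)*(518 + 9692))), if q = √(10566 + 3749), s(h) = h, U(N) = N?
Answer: 109704/227423713 - 13713*√14315/227423713 - 8*I*√8807604365/227423713 + 64*I*√615271/227423713 ≈ -0.0067319 - 0.0030805*I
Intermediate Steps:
q = √14315 ≈ 119.65
(s(U(-8)) + q)/(-13713 + √(23046 + (-11878 + 8019)*(518 + 9692))) = (-8 + √14315)/(-13713 + √(23046 + (-11878 + 8019)*(518 + 9692))) = (-8 + √14315)/(-13713 + √(23046 - 3859*10210)) = (-8 + √14315)/(-13713 + √(23046 - 39400390)) = (-8 + √14315)/(-13713 + √(-39377344)) = (-8 + √14315)/(-13713 + 8*I*√615271)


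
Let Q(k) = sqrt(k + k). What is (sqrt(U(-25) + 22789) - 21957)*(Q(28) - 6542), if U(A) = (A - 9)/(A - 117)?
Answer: 2*(3271 - sqrt(14))*(1558947 - 2*sqrt(28720139))/71 ≈ 1.4249e+8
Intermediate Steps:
U(A) = (-9 + A)/(-117 + A)
Q(k) = sqrt(2)*sqrt(k) (Q(k) = sqrt(2*k) = sqrt(2)*sqrt(k))
(sqrt(U(-25) + 22789) - 21957)*(Q(28) - 6542) = (sqrt((-9 - 25)/(-117 - 25) + 22789) - 21957)*(sqrt(2)*sqrt(28) - 6542) = (sqrt(-34/(-142) + 22789) - 21957)*(sqrt(2)*(2*sqrt(7)) - 6542) = (sqrt(-1/142*(-34) + 22789) - 21957)*(2*sqrt(14) - 6542) = (sqrt(17/71 + 22789) - 21957)*(-6542 + 2*sqrt(14)) = (sqrt(1618036/71) - 21957)*(-6542 + 2*sqrt(14)) = (2*sqrt(28720139)/71 - 21957)*(-6542 + 2*sqrt(14)) = (-21957 + 2*sqrt(28720139)/71)*(-6542 + 2*sqrt(14))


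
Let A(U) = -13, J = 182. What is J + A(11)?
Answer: 169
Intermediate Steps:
J + A(11) = 182 - 13 = 169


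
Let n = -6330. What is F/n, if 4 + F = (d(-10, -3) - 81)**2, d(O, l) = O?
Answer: -2759/2110 ≈ -1.3076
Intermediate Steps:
F = 8277 (F = -4 + (-10 - 81)**2 = -4 + (-91)**2 = -4 + 8281 = 8277)
F/n = 8277/(-6330) = 8277*(-1/6330) = -2759/2110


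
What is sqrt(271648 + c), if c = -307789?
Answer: I*sqrt(36141) ≈ 190.11*I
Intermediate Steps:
sqrt(271648 + c) = sqrt(271648 - 307789) = sqrt(-36141) = I*sqrt(36141)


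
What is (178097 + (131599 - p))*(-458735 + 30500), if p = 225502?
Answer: -36054817590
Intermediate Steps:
(178097 + (131599 - p))*(-458735 + 30500) = (178097 + (131599 - 1*225502))*(-458735 + 30500) = (178097 + (131599 - 225502))*(-428235) = (178097 - 93903)*(-428235) = 84194*(-428235) = -36054817590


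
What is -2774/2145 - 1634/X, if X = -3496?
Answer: -162973/197340 ≈ -0.82585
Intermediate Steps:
-2774/2145 - 1634/X = -2774/2145 - 1634/(-3496) = -2774*1/2145 - 1634*(-1/3496) = -2774/2145 + 43/92 = -162973/197340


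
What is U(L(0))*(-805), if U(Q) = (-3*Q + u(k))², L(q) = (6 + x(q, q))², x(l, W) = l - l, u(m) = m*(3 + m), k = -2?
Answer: -9740500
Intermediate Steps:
x(l, W) = 0
L(q) = 36 (L(q) = (6 + 0)² = 6² = 36)
U(Q) = (-2 - 3*Q)² (U(Q) = (-3*Q - 2*(3 - 2))² = (-3*Q - 2*1)² = (-3*Q - 2)² = (-2 - 3*Q)²)
U(L(0))*(-805) = (2 + 3*36)²*(-805) = (2 + 108)²*(-805) = 110²*(-805) = 12100*(-805) = -9740500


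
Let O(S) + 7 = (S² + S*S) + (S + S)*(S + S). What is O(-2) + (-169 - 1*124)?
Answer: -276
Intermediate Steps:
O(S) = -7 + 6*S² (O(S) = -7 + ((S² + S*S) + (S + S)*(S + S)) = -7 + ((S² + S²) + (2*S)*(2*S)) = -7 + (2*S² + 4*S²) = -7 + 6*S²)
O(-2) + (-169 - 1*124) = (-7 + 6*(-2)²) + (-169 - 1*124) = (-7 + 6*4) + (-169 - 124) = (-7 + 24) - 293 = 17 - 293 = -276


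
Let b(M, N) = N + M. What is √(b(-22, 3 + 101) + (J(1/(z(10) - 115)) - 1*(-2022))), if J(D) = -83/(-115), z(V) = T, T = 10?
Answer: √27834945/115 ≈ 45.877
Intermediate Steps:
z(V) = 10
J(D) = 83/115 (J(D) = -83*(-1/115) = 83/115)
b(M, N) = M + N
√(b(-22, 3 + 101) + (J(1/(z(10) - 115)) - 1*(-2022))) = √((-22 + (3 + 101)) + (83/115 - 1*(-2022))) = √((-22 + 104) + (83/115 + 2022)) = √(82 + 232613/115) = √(242043/115) = √27834945/115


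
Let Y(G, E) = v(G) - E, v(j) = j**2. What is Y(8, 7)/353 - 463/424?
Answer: -139271/149672 ≈ -0.93051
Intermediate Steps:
Y(G, E) = G**2 - E
Y(8, 7)/353 - 463/424 = (8**2 - 1*7)/353 - 463/424 = (64 - 7)*(1/353) - 463*1/424 = 57*(1/353) - 463/424 = 57/353 - 463/424 = -139271/149672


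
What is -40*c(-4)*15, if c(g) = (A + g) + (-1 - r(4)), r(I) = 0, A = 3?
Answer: 1200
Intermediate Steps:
c(g) = 2 + g (c(g) = (3 + g) + (-1 - 1*0) = (3 + g) + (-1 + 0) = (3 + g) - 1 = 2 + g)
-40*c(-4)*15 = -40*(2 - 4)*15 = -40*(-2)*15 = 80*15 = 1200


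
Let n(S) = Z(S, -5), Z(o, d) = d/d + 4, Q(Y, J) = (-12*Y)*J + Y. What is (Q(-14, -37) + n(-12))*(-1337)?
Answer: 8322825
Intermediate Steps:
Q(Y, J) = Y - 12*J*Y (Q(Y, J) = -12*J*Y + Y = Y - 12*J*Y)
Z(o, d) = 5 (Z(o, d) = 1 + 4 = 5)
n(S) = 5
(Q(-14, -37) + n(-12))*(-1337) = (-14*(1 - 12*(-37)) + 5)*(-1337) = (-14*(1 + 444) + 5)*(-1337) = (-14*445 + 5)*(-1337) = (-6230 + 5)*(-1337) = -6225*(-1337) = 8322825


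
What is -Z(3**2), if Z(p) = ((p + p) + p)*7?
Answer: -189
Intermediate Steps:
Z(p) = 21*p (Z(p) = (2*p + p)*7 = (3*p)*7 = 21*p)
-Z(3**2) = -21*3**2 = -21*9 = -1*189 = -189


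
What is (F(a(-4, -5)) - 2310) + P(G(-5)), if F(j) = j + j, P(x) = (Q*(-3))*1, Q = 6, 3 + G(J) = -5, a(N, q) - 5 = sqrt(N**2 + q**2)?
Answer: -2318 + 2*sqrt(41) ≈ -2305.2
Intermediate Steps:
a(N, q) = 5 + sqrt(N**2 + q**2)
G(J) = -8 (G(J) = -3 - 5 = -8)
P(x) = -18 (P(x) = (6*(-3))*1 = -18*1 = -18)
F(j) = 2*j
(F(a(-4, -5)) - 2310) + P(G(-5)) = (2*(5 + sqrt((-4)**2 + (-5)**2)) - 2310) - 18 = (2*(5 + sqrt(16 + 25)) - 2310) - 18 = (2*(5 + sqrt(41)) - 2310) - 18 = ((10 + 2*sqrt(41)) - 2310) - 18 = (-2300 + 2*sqrt(41)) - 18 = -2318 + 2*sqrt(41)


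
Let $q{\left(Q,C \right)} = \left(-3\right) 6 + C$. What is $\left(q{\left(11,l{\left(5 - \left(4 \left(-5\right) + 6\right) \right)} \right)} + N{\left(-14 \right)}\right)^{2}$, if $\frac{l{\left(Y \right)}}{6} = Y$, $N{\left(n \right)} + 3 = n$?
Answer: $6241$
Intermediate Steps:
$N{\left(n \right)} = -3 + n$
$l{\left(Y \right)} = 6 Y$
$q{\left(Q,C \right)} = -18 + C$
$\left(q{\left(11,l{\left(5 - \left(4 \left(-5\right) + 6\right) \right)} \right)} + N{\left(-14 \right)}\right)^{2} = \left(\left(-18 + 6 \left(5 - \left(4 \left(-5\right) + 6\right)\right)\right) - 17\right)^{2} = \left(\left(-18 + 6 \left(5 - \left(-20 + 6\right)\right)\right) - 17\right)^{2} = \left(\left(-18 + 6 \left(5 - -14\right)\right) - 17\right)^{2} = \left(\left(-18 + 6 \left(5 + 14\right)\right) - 17\right)^{2} = \left(\left(-18 + 6 \cdot 19\right) - 17\right)^{2} = \left(\left(-18 + 114\right) - 17\right)^{2} = \left(96 - 17\right)^{2} = 79^{2} = 6241$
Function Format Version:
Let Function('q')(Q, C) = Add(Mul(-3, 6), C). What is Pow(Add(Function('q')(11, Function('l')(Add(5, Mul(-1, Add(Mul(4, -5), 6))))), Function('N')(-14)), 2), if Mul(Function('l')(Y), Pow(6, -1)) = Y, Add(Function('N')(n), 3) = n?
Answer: 6241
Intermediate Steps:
Function('N')(n) = Add(-3, n)
Function('l')(Y) = Mul(6, Y)
Function('q')(Q, C) = Add(-18, C)
Pow(Add(Function('q')(11, Function('l')(Add(5, Mul(-1, Add(Mul(4, -5), 6))))), Function('N')(-14)), 2) = Pow(Add(Add(-18, Mul(6, Add(5, Mul(-1, Add(Mul(4, -5), 6))))), Add(-3, -14)), 2) = Pow(Add(Add(-18, Mul(6, Add(5, Mul(-1, Add(-20, 6))))), -17), 2) = Pow(Add(Add(-18, Mul(6, Add(5, Mul(-1, -14)))), -17), 2) = Pow(Add(Add(-18, Mul(6, Add(5, 14))), -17), 2) = Pow(Add(Add(-18, Mul(6, 19)), -17), 2) = Pow(Add(Add(-18, 114), -17), 2) = Pow(Add(96, -17), 2) = Pow(79, 2) = 6241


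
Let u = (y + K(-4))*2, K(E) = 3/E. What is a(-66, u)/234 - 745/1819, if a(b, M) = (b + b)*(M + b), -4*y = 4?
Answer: 2752196/70941 ≈ 38.796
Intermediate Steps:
y = -1 (y = -¼*4 = -1)
u = -7/2 (u = (-1 + 3/(-4))*2 = (-1 + 3*(-¼))*2 = (-1 - ¾)*2 = -7/4*2 = -7/2 ≈ -3.5000)
a(b, M) = 2*b*(M + b) (a(b, M) = (2*b)*(M + b) = 2*b*(M + b))
a(-66, u)/234 - 745/1819 = (2*(-66)*(-7/2 - 66))/234 - 745/1819 = (2*(-66)*(-139/2))*(1/234) - 745*1/1819 = 9174*(1/234) - 745/1819 = 1529/39 - 745/1819 = 2752196/70941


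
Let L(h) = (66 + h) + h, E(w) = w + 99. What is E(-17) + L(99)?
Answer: 346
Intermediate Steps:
E(w) = 99 + w
L(h) = 66 + 2*h
E(-17) + L(99) = (99 - 17) + (66 + 2*99) = 82 + (66 + 198) = 82 + 264 = 346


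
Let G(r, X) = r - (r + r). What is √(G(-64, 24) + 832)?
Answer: 8*√14 ≈ 29.933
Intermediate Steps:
G(r, X) = -r (G(r, X) = r - 2*r = -r)
√(G(-64, 24) + 832) = √(-1*(-64) + 832) = √(64 + 832) = √896 = 8*√14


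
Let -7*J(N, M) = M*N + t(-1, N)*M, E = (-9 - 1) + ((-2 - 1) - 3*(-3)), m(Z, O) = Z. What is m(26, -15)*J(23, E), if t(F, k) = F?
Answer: 2288/7 ≈ 326.86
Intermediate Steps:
E = -4 (E = -10 + (-3 + 9) = -10 + 6 = -4)
J(N, M) = M/7 - M*N/7 (J(N, M) = -(M*N - M)/7 = -(-M + M*N)/7 = M/7 - M*N/7)
m(26, -15)*J(23, E) = 26*((⅐)*(-4)*(1 - 1*23)) = 26*((⅐)*(-4)*(1 - 23)) = 26*((⅐)*(-4)*(-22)) = 26*(88/7) = 2288/7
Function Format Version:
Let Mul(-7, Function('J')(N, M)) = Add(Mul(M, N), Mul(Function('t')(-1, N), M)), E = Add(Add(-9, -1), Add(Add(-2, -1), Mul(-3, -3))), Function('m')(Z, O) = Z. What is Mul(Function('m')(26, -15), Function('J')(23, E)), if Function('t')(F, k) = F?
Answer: Rational(2288, 7) ≈ 326.86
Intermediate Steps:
E = -4 (E = Add(-10, Add(-3, 9)) = Add(-10, 6) = -4)
Function('J')(N, M) = Add(Mul(Rational(1, 7), M), Mul(Rational(-1, 7), M, N)) (Function('J')(N, M) = Mul(Rational(-1, 7), Add(Mul(M, N), Mul(-1, M))) = Mul(Rational(-1, 7), Add(Mul(-1, M), Mul(M, N))) = Add(Mul(Rational(1, 7), M), Mul(Rational(-1, 7), M, N)))
Mul(Function('m')(26, -15), Function('J')(23, E)) = Mul(26, Mul(Rational(1, 7), -4, Add(1, Mul(-1, 23)))) = Mul(26, Mul(Rational(1, 7), -4, Add(1, -23))) = Mul(26, Mul(Rational(1, 7), -4, -22)) = Mul(26, Rational(88, 7)) = Rational(2288, 7)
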